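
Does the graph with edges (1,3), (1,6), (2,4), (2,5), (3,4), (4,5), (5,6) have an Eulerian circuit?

Step 1: Find the degree of each vertex:
  deg(1) = 2
  deg(2) = 2
  deg(3) = 2
  deg(4) = 3
  deg(5) = 3
  deg(6) = 2

Step 2: Count vertices with odd degree:
  Odd-degree vertices: 4, 5 (2 total)

Step 3: Apply Euler's theorem:
  - Eulerian circuit exists iff graph is connected and all vertices have even degree
  - Eulerian path exists iff graph is connected and has 0 or 2 odd-degree vertices

Graph is connected with exactly 2 odd-degree vertices (4, 5).
Eulerian path exists (starting and ending at the odd-degree vertices), but no Eulerian circuit.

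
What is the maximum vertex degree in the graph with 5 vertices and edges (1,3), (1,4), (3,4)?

Step 1: Count edges incident to each vertex:
  deg(1) = 2 (neighbors: 3, 4)
  deg(2) = 0 (neighbors: none)
  deg(3) = 2 (neighbors: 1, 4)
  deg(4) = 2 (neighbors: 1, 3)
  deg(5) = 0 (neighbors: none)

Step 2: Find maximum:
  max(2, 0, 2, 2, 0) = 2 (vertex 1)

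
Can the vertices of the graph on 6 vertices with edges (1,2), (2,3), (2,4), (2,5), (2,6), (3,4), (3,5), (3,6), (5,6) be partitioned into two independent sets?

Step 1: Attempt 2-coloring using BFS:
  Start at vertex 1, assign color 0
  Color vertex 2 with color 1 (neighbor of 1)
  Color vertex 3 with color 0 (neighbor of 2)
  Color vertex 4 with color 0 (neighbor of 2)
  Color vertex 5 with color 0 (neighbor of 2)
  Color vertex 6 with color 0 (neighbor of 2)

Step 2: Conflict found! Vertices 3 and 4 are adjacent but have the same color.
This means the graph contains an odd cycle.

The graph is NOT bipartite.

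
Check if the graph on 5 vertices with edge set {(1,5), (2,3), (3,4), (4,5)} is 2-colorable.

Step 1: Attempt 2-coloring using BFS:
  Start at vertex 1, assign color 0
  Color vertex 5 with color 1 (neighbor of 1)
  Color vertex 4 with color 0 (neighbor of 5)
  Color vertex 3 with color 1 (neighbor of 4)
  Color vertex 2 with color 0 (neighbor of 3)

Step 2: 2-coloring succeeded. No conflicts found.
  Set A (color 0): {1, 2, 4}
  Set B (color 1): {3, 5}

The graph is bipartite with partition {1, 2, 4}, {3, 5}.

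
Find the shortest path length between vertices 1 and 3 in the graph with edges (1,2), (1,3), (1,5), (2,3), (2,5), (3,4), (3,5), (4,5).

Step 1: Build adjacency list:
  1: 2, 3, 5
  2: 1, 3, 5
  3: 1, 2, 4, 5
  4: 3, 5
  5: 1, 2, 3, 4

Step 2: BFS from vertex 1 to find shortest path to 3:
  vertex 2 reached at distance 1
  vertex 3 reached at distance 1

Step 3: Shortest path: 1 -> 3
Path length: 1 edge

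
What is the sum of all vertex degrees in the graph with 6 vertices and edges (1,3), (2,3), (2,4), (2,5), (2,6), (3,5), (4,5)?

Step 1: Count edges incident to each vertex:
  deg(1) = 1 (neighbors: 3)
  deg(2) = 4 (neighbors: 3, 4, 5, 6)
  deg(3) = 3 (neighbors: 1, 2, 5)
  deg(4) = 2 (neighbors: 2, 5)
  deg(5) = 3 (neighbors: 2, 3, 4)
  deg(6) = 1 (neighbors: 2)

Step 2: Sum all degrees:
  1 + 4 + 3 + 2 + 3 + 1 = 14

Verification: sum of degrees = 2 * |E| = 2 * 7 = 14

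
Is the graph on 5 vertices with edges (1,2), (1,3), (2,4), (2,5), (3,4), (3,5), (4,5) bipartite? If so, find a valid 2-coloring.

Step 1: Attempt 2-coloring using BFS:
  Start at vertex 1, assign color 0
  Color vertex 2 with color 1 (neighbor of 1)
  Color vertex 3 with color 1 (neighbor of 1)
  Color vertex 4 with color 0 (neighbor of 2)
  Color vertex 5 with color 0 (neighbor of 2)

Step 2: Conflict found! Vertices 4 and 5 are adjacent but have the same color.
This means the graph contains an odd cycle.

The graph is NOT bipartite.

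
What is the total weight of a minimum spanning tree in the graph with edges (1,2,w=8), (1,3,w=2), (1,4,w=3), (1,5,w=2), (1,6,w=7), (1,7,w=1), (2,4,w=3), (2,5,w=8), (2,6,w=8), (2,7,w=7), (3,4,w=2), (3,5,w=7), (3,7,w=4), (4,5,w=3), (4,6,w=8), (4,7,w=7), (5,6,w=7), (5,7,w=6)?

Apply Kruskal's algorithm (sort edges by weight, add if no cycle):

Sorted edges by weight:
  (1,7) w=1
  (1,3) w=2
  (1,5) w=2
  (3,4) w=2
  (1,4) w=3
  (2,4) w=3
  (4,5) w=3
  (3,7) w=4
  (5,7) w=6
  (1,6) w=7
  (2,7) w=7
  (3,5) w=7
  (4,7) w=7
  (5,6) w=7
  (1,2) w=8
  (2,6) w=8
  (2,5) w=8
  (4,6) w=8

Add edge (1,7) w=1 -- no cycle. Running total: 1
Add edge (1,3) w=2 -- no cycle. Running total: 3
Add edge (1,5) w=2 -- no cycle. Running total: 5
Add edge (3,4) w=2 -- no cycle. Running total: 7
Skip edge (1,4) w=3 -- would create cycle
Add edge (2,4) w=3 -- no cycle. Running total: 10
Skip edge (4,5) w=3 -- would create cycle
Skip edge (3,7) w=4 -- would create cycle
Skip edge (5,7) w=6 -- would create cycle
Add edge (1,6) w=7 -- no cycle. Running total: 17

MST edges: (1,7,w=1), (1,3,w=2), (1,5,w=2), (3,4,w=2), (2,4,w=3), (1,6,w=7)
Total MST weight: 1 + 2 + 2 + 2 + 3 + 7 = 17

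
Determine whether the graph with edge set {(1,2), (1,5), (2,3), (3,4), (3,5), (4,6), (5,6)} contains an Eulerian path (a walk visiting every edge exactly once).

Step 1: Find the degree of each vertex:
  deg(1) = 2
  deg(2) = 2
  deg(3) = 3
  deg(4) = 2
  deg(5) = 3
  deg(6) = 2

Step 2: Count vertices with odd degree:
  Odd-degree vertices: 3, 5 (2 total)

Step 3: Apply Euler's theorem:
  - Eulerian circuit exists iff graph is connected and all vertices have even degree
  - Eulerian path exists iff graph is connected and has 0 or 2 odd-degree vertices

Graph is connected with exactly 2 odd-degree vertices (3, 5).
Eulerian path exists (starting and ending at the odd-degree vertices), but no Eulerian circuit.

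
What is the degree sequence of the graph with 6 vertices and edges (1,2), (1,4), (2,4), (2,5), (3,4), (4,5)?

Step 1: Count edges incident to each vertex:
  deg(1) = 2 (neighbors: 2, 4)
  deg(2) = 3 (neighbors: 1, 4, 5)
  deg(3) = 1 (neighbors: 4)
  deg(4) = 4 (neighbors: 1, 2, 3, 5)
  deg(5) = 2 (neighbors: 2, 4)
  deg(6) = 0 (neighbors: none)

Step 2: Sort degrees in non-increasing order:
  Degrees: [2, 3, 1, 4, 2, 0] -> sorted: [4, 3, 2, 2, 1, 0]

Degree sequence: [4, 3, 2, 2, 1, 0]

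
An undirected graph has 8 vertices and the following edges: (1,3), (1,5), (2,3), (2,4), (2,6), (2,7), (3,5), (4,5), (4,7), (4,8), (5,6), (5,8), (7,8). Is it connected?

Step 1: Build adjacency list from edges:
  1: 3, 5
  2: 3, 4, 6, 7
  3: 1, 2, 5
  4: 2, 5, 7, 8
  5: 1, 3, 4, 6, 8
  6: 2, 5
  7: 2, 4, 8
  8: 4, 5, 7

Step 2: Run BFS/DFS from vertex 1:
  Visited: {1, 3, 5, 2, 4, 6, 8, 7}
  Reached 8 of 8 vertices

Step 3: All 8 vertices reached from vertex 1, so the graph is connected.
Answer: Yes, the graph is connected.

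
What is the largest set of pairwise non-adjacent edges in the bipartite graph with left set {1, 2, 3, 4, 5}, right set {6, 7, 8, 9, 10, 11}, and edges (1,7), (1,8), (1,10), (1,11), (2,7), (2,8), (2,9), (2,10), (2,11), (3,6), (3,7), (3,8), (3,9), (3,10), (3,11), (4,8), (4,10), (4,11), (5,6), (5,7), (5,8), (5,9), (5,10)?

Step 1: List the neighbors of each left vertex:
  1: 7, 8, 10, 11
  2: 7, 8, 9, 10, 11
  3: 6, 7, 8, 9, 10, 11
  4: 8, 10, 11
  5: 6, 7, 8, 9, 10

Step 2: Greedily match left vertices, then look for augmenting paths:
  Match 1 -- 7
  Match 2 -- 8
  Match 3 -- 6
  Match 4 -- 10
  Match 5 -- 9
  No augmenting path remains.

Step 3: Verify this is maximum:
  Matching size 5 = min(|L|, |R|) = min(5, 6), which is an upper bound, so this matching is maximum.

Maximum matching: {(1,7), (2,8), (3,6), (4,10), (5,9)}
Size: 5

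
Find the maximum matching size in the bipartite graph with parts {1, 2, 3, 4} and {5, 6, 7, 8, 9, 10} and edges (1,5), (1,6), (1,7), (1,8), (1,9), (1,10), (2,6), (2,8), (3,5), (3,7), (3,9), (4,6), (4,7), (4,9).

Step 1: List the neighbors of each left vertex:
  1: 5, 6, 7, 8, 9, 10
  2: 6, 8
  3: 5, 7, 9
  4: 6, 7, 9

Step 2: Greedily match left vertices, then look for augmenting paths:
  Match 1 -- 5
  Match 2 -- 6
  Match 3 -- 7
  Match 4 -- 9
  No augmenting path remains.

Step 3: Verify this is maximum:
  Matching size 4 = min(|L|, |R|) = min(4, 6), which is an upper bound, so this matching is maximum.

Maximum matching: {(1,5), (2,6), (3,7), (4,9)}
Size: 4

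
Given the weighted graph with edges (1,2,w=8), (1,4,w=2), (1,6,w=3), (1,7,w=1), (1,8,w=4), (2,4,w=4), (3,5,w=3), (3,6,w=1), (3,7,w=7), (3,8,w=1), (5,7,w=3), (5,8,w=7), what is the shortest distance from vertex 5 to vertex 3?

Step 1: Build adjacency list with weights:
  1: 2(w=8), 4(w=2), 6(w=3), 7(w=1), 8(w=4)
  2: 1(w=8), 4(w=4)
  3: 5(w=3), 6(w=1), 7(w=7), 8(w=1)
  4: 1(w=2), 2(w=4)
  5: 3(w=3), 7(w=3), 8(w=7)
  6: 1(w=3), 3(w=1)
  7: 1(w=1), 3(w=7), 5(w=3)
  8: 1(w=4), 3(w=1), 5(w=7)

Step 2: Apply Dijkstra's algorithm from vertex 5:
  Visit vertex 5 (distance=0)
    Update dist[3] = 3
    Update dist[7] = 3
    Update dist[8] = 7
  Visit vertex 3 (distance=3)
    Update dist[6] = 4
    Update dist[8] = 4

Step 3: Shortest path: 5 -> 3
Total weight: 3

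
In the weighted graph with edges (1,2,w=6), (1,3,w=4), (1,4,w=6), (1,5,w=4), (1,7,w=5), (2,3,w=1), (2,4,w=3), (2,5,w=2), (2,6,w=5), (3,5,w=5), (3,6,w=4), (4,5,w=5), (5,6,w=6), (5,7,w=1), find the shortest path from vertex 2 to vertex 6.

Step 1: Build adjacency list with weights:
  1: 2(w=6), 3(w=4), 4(w=6), 5(w=4), 7(w=5)
  2: 1(w=6), 3(w=1), 4(w=3), 5(w=2), 6(w=5)
  3: 1(w=4), 2(w=1), 5(w=5), 6(w=4)
  4: 1(w=6), 2(w=3), 5(w=5)
  5: 1(w=4), 2(w=2), 3(w=5), 4(w=5), 6(w=6), 7(w=1)
  6: 2(w=5), 3(w=4), 5(w=6)
  7: 1(w=5), 5(w=1)

Step 2: Apply Dijkstra's algorithm from vertex 2:
  Visit vertex 2 (distance=0)
    Update dist[1] = 6
    Update dist[3] = 1
    Update dist[4] = 3
    Update dist[5] = 2
    Update dist[6] = 5
  Visit vertex 3 (distance=1)
    Update dist[1] = 5
  Visit vertex 5 (distance=2)
    Update dist[7] = 3
  Visit vertex 4 (distance=3)
  Visit vertex 7 (distance=3)
  Visit vertex 1 (distance=5)
  Visit vertex 6 (distance=5)

Step 3: Shortest path: 2 -> 6
Total weight: 5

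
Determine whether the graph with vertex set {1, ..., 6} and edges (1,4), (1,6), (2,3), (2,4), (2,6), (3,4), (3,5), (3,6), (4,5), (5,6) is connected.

Step 1: Build adjacency list from edges:
  1: 4, 6
  2: 3, 4, 6
  3: 2, 4, 5, 6
  4: 1, 2, 3, 5
  5: 3, 4, 6
  6: 1, 2, 3, 5

Step 2: Run BFS/DFS from vertex 1:
  Visited: {1, 4, 6, 2, 3, 5}
  Reached 6 of 6 vertices

Step 3: All 6 vertices reached from vertex 1, so the graph is connected.
Answer: Yes, the graph is connected.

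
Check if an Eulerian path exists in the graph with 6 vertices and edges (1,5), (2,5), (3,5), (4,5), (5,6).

Step 1: Find the degree of each vertex:
  deg(1) = 1
  deg(2) = 1
  deg(3) = 1
  deg(4) = 1
  deg(5) = 5
  deg(6) = 1

Step 2: Count vertices with odd degree:
  Odd-degree vertices: 1, 2, 3, 4, 5, 6 (6 total)

Step 3: Apply Euler's theorem:
  - Eulerian circuit exists iff graph is connected and all vertices have even degree
  - Eulerian path exists iff graph is connected and has 0 or 2 odd-degree vertices

Graph has 6 odd-degree vertices (need 0 or 2).
Neither Eulerian path nor Eulerian circuit exists.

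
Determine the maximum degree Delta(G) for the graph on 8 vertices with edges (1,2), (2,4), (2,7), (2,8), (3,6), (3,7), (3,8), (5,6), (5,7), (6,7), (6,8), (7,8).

Step 1: Count edges incident to each vertex:
  deg(1) = 1 (neighbors: 2)
  deg(2) = 4 (neighbors: 1, 4, 7, 8)
  deg(3) = 3 (neighbors: 6, 7, 8)
  deg(4) = 1 (neighbors: 2)
  deg(5) = 2 (neighbors: 6, 7)
  deg(6) = 4 (neighbors: 3, 5, 7, 8)
  deg(7) = 5 (neighbors: 2, 3, 5, 6, 8)
  deg(8) = 4 (neighbors: 2, 3, 6, 7)

Step 2: Find maximum:
  max(1, 4, 3, 1, 2, 4, 5, 4) = 5 (vertex 7)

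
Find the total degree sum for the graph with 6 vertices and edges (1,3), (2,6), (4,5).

Step 1: Count edges incident to each vertex:
  deg(1) = 1 (neighbors: 3)
  deg(2) = 1 (neighbors: 6)
  deg(3) = 1 (neighbors: 1)
  deg(4) = 1 (neighbors: 5)
  deg(5) = 1 (neighbors: 4)
  deg(6) = 1 (neighbors: 2)

Step 2: Sum all degrees:
  1 + 1 + 1 + 1 + 1 + 1 = 6

Verification: sum of degrees = 2 * |E| = 2 * 3 = 6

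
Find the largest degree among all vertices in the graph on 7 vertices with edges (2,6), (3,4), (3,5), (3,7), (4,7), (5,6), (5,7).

Step 1: Count edges incident to each vertex:
  deg(1) = 0 (neighbors: none)
  deg(2) = 1 (neighbors: 6)
  deg(3) = 3 (neighbors: 4, 5, 7)
  deg(4) = 2 (neighbors: 3, 7)
  deg(5) = 3 (neighbors: 3, 6, 7)
  deg(6) = 2 (neighbors: 2, 5)
  deg(7) = 3 (neighbors: 3, 4, 5)

Step 2: Find maximum:
  max(0, 1, 3, 2, 3, 2, 3) = 3 (vertex 3)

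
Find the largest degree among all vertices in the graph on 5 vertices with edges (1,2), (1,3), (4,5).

Step 1: Count edges incident to each vertex:
  deg(1) = 2 (neighbors: 2, 3)
  deg(2) = 1 (neighbors: 1)
  deg(3) = 1 (neighbors: 1)
  deg(4) = 1 (neighbors: 5)
  deg(5) = 1 (neighbors: 4)

Step 2: Find maximum:
  max(2, 1, 1, 1, 1) = 2 (vertex 1)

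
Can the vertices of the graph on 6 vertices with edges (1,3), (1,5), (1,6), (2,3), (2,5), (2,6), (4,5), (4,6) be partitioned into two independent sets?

Step 1: Attempt 2-coloring using BFS:
  Start at vertex 1, assign color 0
  Color vertex 3 with color 1 (neighbor of 1)
  Color vertex 5 with color 1 (neighbor of 1)
  Color vertex 6 with color 1 (neighbor of 1)
  Color vertex 2 with color 0 (neighbor of 3)
  Color vertex 4 with color 0 (neighbor of 5)

Step 2: 2-coloring succeeded. No conflicts found.
  Set A (color 0): {1, 2, 4}
  Set B (color 1): {3, 5, 6}

The graph is bipartite with partition {1, 2, 4}, {3, 5, 6}.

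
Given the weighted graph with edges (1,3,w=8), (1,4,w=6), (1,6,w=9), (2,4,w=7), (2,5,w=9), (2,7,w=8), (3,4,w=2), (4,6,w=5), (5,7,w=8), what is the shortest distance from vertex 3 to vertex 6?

Step 1: Build adjacency list with weights:
  1: 3(w=8), 4(w=6), 6(w=9)
  2: 4(w=7), 5(w=9), 7(w=8)
  3: 1(w=8), 4(w=2)
  4: 1(w=6), 2(w=7), 3(w=2), 6(w=5)
  5: 2(w=9), 7(w=8)
  6: 1(w=9), 4(w=5)
  7: 2(w=8), 5(w=8)

Step 2: Apply Dijkstra's algorithm from vertex 3:
  Visit vertex 3 (distance=0)
    Update dist[1] = 8
    Update dist[4] = 2
  Visit vertex 4 (distance=2)
    Update dist[2] = 9
    Update dist[6] = 7
  Visit vertex 6 (distance=7)

Step 3: Shortest path: 3 -> 4 -> 6
Total weight: 2 + 5 = 7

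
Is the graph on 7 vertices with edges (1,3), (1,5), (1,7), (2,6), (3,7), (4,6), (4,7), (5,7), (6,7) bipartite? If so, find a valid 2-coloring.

Step 1: Attempt 2-coloring using BFS:
  Start at vertex 1, assign color 0
  Color vertex 3 with color 1 (neighbor of 1)
  Color vertex 5 with color 1 (neighbor of 1)
  Color vertex 7 with color 1 (neighbor of 1)

Step 2: Conflict found! Vertices 3 and 7 are adjacent but have the same color.
This means the graph contains an odd cycle.

The graph is NOT bipartite.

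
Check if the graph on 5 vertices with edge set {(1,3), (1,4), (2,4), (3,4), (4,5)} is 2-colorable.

Step 1: Attempt 2-coloring using BFS:
  Start at vertex 1, assign color 0
  Color vertex 3 with color 1 (neighbor of 1)
  Color vertex 4 with color 1 (neighbor of 1)

Step 2: Conflict found! Vertices 3 and 4 are adjacent but have the same color.
This means the graph contains an odd cycle.

The graph is NOT bipartite.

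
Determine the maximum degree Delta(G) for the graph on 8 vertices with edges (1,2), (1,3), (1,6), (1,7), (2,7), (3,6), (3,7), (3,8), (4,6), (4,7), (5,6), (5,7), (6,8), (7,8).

Step 1: Count edges incident to each vertex:
  deg(1) = 4 (neighbors: 2, 3, 6, 7)
  deg(2) = 2 (neighbors: 1, 7)
  deg(3) = 4 (neighbors: 1, 6, 7, 8)
  deg(4) = 2 (neighbors: 6, 7)
  deg(5) = 2 (neighbors: 6, 7)
  deg(6) = 5 (neighbors: 1, 3, 4, 5, 8)
  deg(7) = 6 (neighbors: 1, 2, 3, 4, 5, 8)
  deg(8) = 3 (neighbors: 3, 6, 7)

Step 2: Find maximum:
  max(4, 2, 4, 2, 2, 5, 6, 3) = 6 (vertex 7)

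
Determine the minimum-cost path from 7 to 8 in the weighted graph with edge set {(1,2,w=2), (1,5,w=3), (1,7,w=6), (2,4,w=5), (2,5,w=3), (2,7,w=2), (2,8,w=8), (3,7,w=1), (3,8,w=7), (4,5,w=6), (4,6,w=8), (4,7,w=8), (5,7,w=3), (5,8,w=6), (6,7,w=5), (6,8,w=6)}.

Step 1: Build adjacency list with weights:
  1: 2(w=2), 5(w=3), 7(w=6)
  2: 1(w=2), 4(w=5), 5(w=3), 7(w=2), 8(w=8)
  3: 7(w=1), 8(w=7)
  4: 2(w=5), 5(w=6), 6(w=8), 7(w=8)
  5: 1(w=3), 2(w=3), 4(w=6), 7(w=3), 8(w=6)
  6: 4(w=8), 7(w=5), 8(w=6)
  7: 1(w=6), 2(w=2), 3(w=1), 4(w=8), 5(w=3), 6(w=5)
  8: 2(w=8), 3(w=7), 5(w=6), 6(w=6)

Step 2: Apply Dijkstra's algorithm from vertex 7:
  Visit vertex 7 (distance=0)
    Update dist[1] = 6
    Update dist[2] = 2
    Update dist[3] = 1
    Update dist[4] = 8
    Update dist[5] = 3
    Update dist[6] = 5
  Visit vertex 3 (distance=1)
    Update dist[8] = 8
  Visit vertex 2 (distance=2)
    Update dist[1] = 4
    Update dist[4] = 7
  Visit vertex 5 (distance=3)
  Visit vertex 1 (distance=4)
  Visit vertex 6 (distance=5)
  Visit vertex 4 (distance=7)
  Visit vertex 8 (distance=8)

Step 3: Shortest path: 7 -> 3 -> 8
Total weight: 1 + 7 = 8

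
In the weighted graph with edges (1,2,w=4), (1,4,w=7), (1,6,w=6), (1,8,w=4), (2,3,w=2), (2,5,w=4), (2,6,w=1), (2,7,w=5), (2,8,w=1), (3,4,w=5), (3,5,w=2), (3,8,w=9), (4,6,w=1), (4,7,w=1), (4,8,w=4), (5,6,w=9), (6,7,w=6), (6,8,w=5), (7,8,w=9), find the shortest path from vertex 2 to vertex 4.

Step 1: Build adjacency list with weights:
  1: 2(w=4), 4(w=7), 6(w=6), 8(w=4)
  2: 1(w=4), 3(w=2), 5(w=4), 6(w=1), 7(w=5), 8(w=1)
  3: 2(w=2), 4(w=5), 5(w=2), 8(w=9)
  4: 1(w=7), 3(w=5), 6(w=1), 7(w=1), 8(w=4)
  5: 2(w=4), 3(w=2), 6(w=9)
  6: 1(w=6), 2(w=1), 4(w=1), 5(w=9), 7(w=6), 8(w=5)
  7: 2(w=5), 4(w=1), 6(w=6), 8(w=9)
  8: 1(w=4), 2(w=1), 3(w=9), 4(w=4), 6(w=5), 7(w=9)

Step 2: Apply Dijkstra's algorithm from vertex 2:
  Visit vertex 2 (distance=0)
    Update dist[1] = 4
    Update dist[3] = 2
    Update dist[5] = 4
    Update dist[6] = 1
    Update dist[7] = 5
    Update dist[8] = 1
  Visit vertex 6 (distance=1)
    Update dist[4] = 2
  Visit vertex 8 (distance=1)
  Visit vertex 3 (distance=2)
  Visit vertex 4 (distance=2)
    Update dist[7] = 3

Step 3: Shortest path: 2 -> 6 -> 4
Total weight: 1 + 1 = 2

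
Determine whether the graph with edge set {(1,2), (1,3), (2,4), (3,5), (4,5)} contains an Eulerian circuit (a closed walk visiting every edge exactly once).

Step 1: Find the degree of each vertex:
  deg(1) = 2
  deg(2) = 2
  deg(3) = 2
  deg(4) = 2
  deg(5) = 2

Step 2: Count vertices with odd degree:
  All vertices have even degree (0 odd-degree vertices)

Step 3: Apply Euler's theorem:
  - Eulerian circuit exists iff graph is connected and all vertices have even degree
  - Eulerian path exists iff graph is connected and has 0 or 2 odd-degree vertices

Graph is connected with 0 odd-degree vertices.
Both Eulerian circuit and Eulerian path exist.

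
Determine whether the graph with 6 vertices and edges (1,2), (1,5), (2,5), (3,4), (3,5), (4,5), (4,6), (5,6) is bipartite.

Step 1: Attempt 2-coloring using BFS:
  Start at vertex 1, assign color 0
  Color vertex 2 with color 1 (neighbor of 1)
  Color vertex 5 with color 1 (neighbor of 1)

Step 2: Conflict found! Vertices 2 and 5 are adjacent but have the same color.
This means the graph contains an odd cycle.

The graph is NOT bipartite.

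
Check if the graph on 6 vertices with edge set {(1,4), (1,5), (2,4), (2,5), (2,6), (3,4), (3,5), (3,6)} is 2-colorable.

Step 1: Attempt 2-coloring using BFS:
  Start at vertex 1, assign color 0
  Color vertex 4 with color 1 (neighbor of 1)
  Color vertex 5 with color 1 (neighbor of 1)
  Color vertex 2 with color 0 (neighbor of 4)
  Color vertex 3 with color 0 (neighbor of 4)
  Color vertex 6 with color 1 (neighbor of 2)

Step 2: 2-coloring succeeded. No conflicts found.
  Set A (color 0): {1, 2, 3}
  Set B (color 1): {4, 5, 6}

The graph is bipartite with partition {1, 2, 3}, {4, 5, 6}.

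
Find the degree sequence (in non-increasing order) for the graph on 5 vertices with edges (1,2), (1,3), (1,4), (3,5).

Step 1: Count edges incident to each vertex:
  deg(1) = 3 (neighbors: 2, 3, 4)
  deg(2) = 1 (neighbors: 1)
  deg(3) = 2 (neighbors: 1, 5)
  deg(4) = 1 (neighbors: 1)
  deg(5) = 1 (neighbors: 3)

Step 2: Sort degrees in non-increasing order:
  Degrees: [3, 1, 2, 1, 1] -> sorted: [3, 2, 1, 1, 1]

Degree sequence: [3, 2, 1, 1, 1]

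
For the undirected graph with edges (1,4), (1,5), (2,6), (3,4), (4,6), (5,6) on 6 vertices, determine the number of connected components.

Step 1: Build adjacency list from edges:
  1: 4, 5
  2: 6
  3: 4
  4: 1, 3, 6
  5: 1, 6
  6: 2, 4, 5

Step 2: Run BFS/DFS from vertex 1:
  Visited: {1, 4, 5, 3, 6, 2}
  Reached 6 of 6 vertices

Step 3: All 6 vertices reached from vertex 1, so the graph is connected.
Number of connected components: 1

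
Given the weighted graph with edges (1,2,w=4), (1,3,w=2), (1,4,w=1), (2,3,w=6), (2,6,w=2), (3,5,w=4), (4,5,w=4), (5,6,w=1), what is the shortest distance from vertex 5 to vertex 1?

Step 1: Build adjacency list with weights:
  1: 2(w=4), 3(w=2), 4(w=1)
  2: 1(w=4), 3(w=6), 6(w=2)
  3: 1(w=2), 2(w=6), 5(w=4)
  4: 1(w=1), 5(w=4)
  5: 3(w=4), 4(w=4), 6(w=1)
  6: 2(w=2), 5(w=1)

Step 2: Apply Dijkstra's algorithm from vertex 5:
  Visit vertex 5 (distance=0)
    Update dist[3] = 4
    Update dist[4] = 4
    Update dist[6] = 1
  Visit vertex 6 (distance=1)
    Update dist[2] = 3
  Visit vertex 2 (distance=3)
    Update dist[1] = 7
  Visit vertex 3 (distance=4)
    Update dist[1] = 6
  Visit vertex 4 (distance=4)
    Update dist[1] = 5
  Visit vertex 1 (distance=5)

Step 3: Shortest path: 5 -> 4 -> 1
Total weight: 4 + 1 = 5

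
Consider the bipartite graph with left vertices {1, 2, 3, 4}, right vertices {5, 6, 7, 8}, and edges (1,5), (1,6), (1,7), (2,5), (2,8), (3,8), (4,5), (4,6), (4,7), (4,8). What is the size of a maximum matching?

Step 1: List the neighbors of each left vertex:
  1: 5, 6, 7
  2: 5, 8
  3: 8
  4: 5, 6, 7, 8

Step 2: Greedily match left vertices, then look for augmenting paths:
  Match 1 -- 7
  Match 2 -- 5
  Match 3 -- 8
  Match 4 -- 6
  No augmenting path remains.

Step 3: Verify this is maximum:
  Matching size 4 = min(|L|, |R|) = min(4, 4), which is an upper bound, so this matching is maximum.

Maximum matching: {(1,7), (2,5), (3,8), (4,6)}
Size: 4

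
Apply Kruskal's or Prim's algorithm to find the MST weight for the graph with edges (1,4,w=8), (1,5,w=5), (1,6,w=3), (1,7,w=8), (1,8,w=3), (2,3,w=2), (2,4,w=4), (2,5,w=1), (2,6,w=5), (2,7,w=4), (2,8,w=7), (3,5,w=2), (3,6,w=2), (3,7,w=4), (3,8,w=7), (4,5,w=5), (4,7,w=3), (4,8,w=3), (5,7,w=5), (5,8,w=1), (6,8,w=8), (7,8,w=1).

Apply Kruskal's algorithm (sort edges by weight, add if no cycle):

Sorted edges by weight:
  (2,5) w=1
  (5,8) w=1
  (7,8) w=1
  (2,3) w=2
  (3,6) w=2
  (3,5) w=2
  (1,6) w=3
  (1,8) w=3
  (4,7) w=3
  (4,8) w=3
  (2,4) w=4
  (2,7) w=4
  (3,7) w=4
  (1,5) w=5
  (2,6) w=5
  (4,5) w=5
  (5,7) w=5
  (2,8) w=7
  (3,8) w=7
  (1,4) w=8
  (1,7) w=8
  (6,8) w=8

Add edge (2,5) w=1 -- no cycle. Running total: 1
Add edge (5,8) w=1 -- no cycle. Running total: 2
Add edge (7,8) w=1 -- no cycle. Running total: 3
Add edge (2,3) w=2 -- no cycle. Running total: 5
Add edge (3,6) w=2 -- no cycle. Running total: 7
Skip edge (3,5) w=2 -- would create cycle
Add edge (1,6) w=3 -- no cycle. Running total: 10
Skip edge (1,8) w=3 -- would create cycle
Add edge (4,7) w=3 -- no cycle. Running total: 13

MST edges: (2,5,w=1), (5,8,w=1), (7,8,w=1), (2,3,w=2), (3,6,w=2), (1,6,w=3), (4,7,w=3)
Total MST weight: 1 + 1 + 1 + 2 + 2 + 3 + 3 = 13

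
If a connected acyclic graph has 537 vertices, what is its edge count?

A tree on n vertices always has exactly n - 1 edges.
For n = 537: edges = 537 - 1 = 536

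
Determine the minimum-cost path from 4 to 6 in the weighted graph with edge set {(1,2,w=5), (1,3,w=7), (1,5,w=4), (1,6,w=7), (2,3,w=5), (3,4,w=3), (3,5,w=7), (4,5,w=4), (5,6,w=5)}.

Step 1: Build adjacency list with weights:
  1: 2(w=5), 3(w=7), 5(w=4), 6(w=7)
  2: 1(w=5), 3(w=5)
  3: 1(w=7), 2(w=5), 4(w=3), 5(w=7)
  4: 3(w=3), 5(w=4)
  5: 1(w=4), 3(w=7), 4(w=4), 6(w=5)
  6: 1(w=7), 5(w=5)

Step 2: Apply Dijkstra's algorithm from vertex 4:
  Visit vertex 4 (distance=0)
    Update dist[3] = 3
    Update dist[5] = 4
  Visit vertex 3 (distance=3)
    Update dist[1] = 10
    Update dist[2] = 8
  Visit vertex 5 (distance=4)
    Update dist[1] = 8
    Update dist[6] = 9
  Visit vertex 1 (distance=8)
  Visit vertex 2 (distance=8)
  Visit vertex 6 (distance=9)

Step 3: Shortest path: 4 -> 5 -> 6
Total weight: 4 + 5 = 9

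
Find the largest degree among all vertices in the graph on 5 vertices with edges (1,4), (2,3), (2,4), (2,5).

Step 1: Count edges incident to each vertex:
  deg(1) = 1 (neighbors: 4)
  deg(2) = 3 (neighbors: 3, 4, 5)
  deg(3) = 1 (neighbors: 2)
  deg(4) = 2 (neighbors: 1, 2)
  deg(5) = 1 (neighbors: 2)

Step 2: Find maximum:
  max(1, 3, 1, 2, 1) = 3 (vertex 2)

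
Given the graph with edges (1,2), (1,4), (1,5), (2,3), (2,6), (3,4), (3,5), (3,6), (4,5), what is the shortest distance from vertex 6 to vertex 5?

Step 1: Build adjacency list:
  1: 2, 4, 5
  2: 1, 3, 6
  3: 2, 4, 5, 6
  4: 1, 3, 5
  5: 1, 3, 4
  6: 2, 3

Step 2: BFS from vertex 6 to find shortest path to 5:
  vertex 2 reached at distance 1
  vertex 3 reached at distance 1
  vertex 1 reached at distance 2
  vertex 4 reached at distance 2
  vertex 5 reached at distance 2

Step 3: Shortest path: 6 -> 3 -> 5
Path length: 2 edges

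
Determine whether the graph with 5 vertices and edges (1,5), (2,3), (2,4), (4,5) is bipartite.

Step 1: Attempt 2-coloring using BFS:
  Start at vertex 1, assign color 0
  Color vertex 5 with color 1 (neighbor of 1)
  Color vertex 4 with color 0 (neighbor of 5)
  Color vertex 2 with color 1 (neighbor of 4)
  Color vertex 3 with color 0 (neighbor of 2)

Step 2: 2-coloring succeeded. No conflicts found.
  Set A (color 0): {1, 3, 4}
  Set B (color 1): {2, 5}

The graph is bipartite with partition {1, 3, 4}, {2, 5}.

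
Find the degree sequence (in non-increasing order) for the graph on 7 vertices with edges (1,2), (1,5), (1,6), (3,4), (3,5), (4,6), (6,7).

Step 1: Count edges incident to each vertex:
  deg(1) = 3 (neighbors: 2, 5, 6)
  deg(2) = 1 (neighbors: 1)
  deg(3) = 2 (neighbors: 4, 5)
  deg(4) = 2 (neighbors: 3, 6)
  deg(5) = 2 (neighbors: 1, 3)
  deg(6) = 3 (neighbors: 1, 4, 7)
  deg(7) = 1 (neighbors: 6)

Step 2: Sort degrees in non-increasing order:
  Degrees: [3, 1, 2, 2, 2, 3, 1] -> sorted: [3, 3, 2, 2, 2, 1, 1]

Degree sequence: [3, 3, 2, 2, 2, 1, 1]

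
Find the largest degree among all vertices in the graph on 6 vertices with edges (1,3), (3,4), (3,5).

Step 1: Count edges incident to each vertex:
  deg(1) = 1 (neighbors: 3)
  deg(2) = 0 (neighbors: none)
  deg(3) = 3 (neighbors: 1, 4, 5)
  deg(4) = 1 (neighbors: 3)
  deg(5) = 1 (neighbors: 3)
  deg(6) = 0 (neighbors: none)

Step 2: Find maximum:
  max(1, 0, 3, 1, 1, 0) = 3 (vertex 3)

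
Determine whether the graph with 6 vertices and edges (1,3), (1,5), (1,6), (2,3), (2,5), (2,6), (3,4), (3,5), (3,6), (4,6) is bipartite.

Step 1: Attempt 2-coloring using BFS:
  Start at vertex 1, assign color 0
  Color vertex 3 with color 1 (neighbor of 1)
  Color vertex 5 with color 1 (neighbor of 1)
  Color vertex 6 with color 1 (neighbor of 1)
  Color vertex 2 with color 0 (neighbor of 3)
  Color vertex 4 with color 0 (neighbor of 3)

Step 2: Conflict found! Vertices 3 and 5 are adjacent but have the same color.
This means the graph contains an odd cycle.

The graph is NOT bipartite.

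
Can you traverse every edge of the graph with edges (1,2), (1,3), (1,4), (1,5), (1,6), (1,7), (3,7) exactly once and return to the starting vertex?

Step 1: Find the degree of each vertex:
  deg(1) = 6
  deg(2) = 1
  deg(3) = 2
  deg(4) = 1
  deg(5) = 1
  deg(6) = 1
  deg(7) = 2

Step 2: Count vertices with odd degree:
  Odd-degree vertices: 2, 4, 5, 6 (4 total)

Step 3: Apply Euler's theorem:
  - Eulerian circuit exists iff graph is connected and all vertices have even degree
  - Eulerian path exists iff graph is connected and has 0 or 2 odd-degree vertices

Graph has 4 odd-degree vertices (need 0 or 2).
Neither Eulerian path nor Eulerian circuit exists.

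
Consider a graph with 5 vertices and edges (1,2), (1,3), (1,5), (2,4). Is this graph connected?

Step 1: Build adjacency list from edges:
  1: 2, 3, 5
  2: 1, 4
  3: 1
  4: 2
  5: 1

Step 2: Run BFS/DFS from vertex 1:
  Visited: {1, 2, 3, 5, 4}
  Reached 5 of 5 vertices

Step 3: All 5 vertices reached from vertex 1, so the graph is connected.
Answer: Yes, the graph is connected.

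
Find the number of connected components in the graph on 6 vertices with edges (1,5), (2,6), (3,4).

Step 1: Build adjacency list from edges:
  1: 5
  2: 6
  3: 4
  4: 3
  5: 1
  6: 2

Step 2: Run BFS/DFS from vertex 1:
  Visited: {1, 5}
  Reached 2 of 6 vertices

Step 3: Only 2 of 6 vertices reached. Graph is disconnected.
Connected components: {1, 5}, {2, 6}, {3, 4}
Number of connected components: 3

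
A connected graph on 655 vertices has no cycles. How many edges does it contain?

A tree on n vertices always has exactly n - 1 edges.
For n = 655: edges = 655 - 1 = 654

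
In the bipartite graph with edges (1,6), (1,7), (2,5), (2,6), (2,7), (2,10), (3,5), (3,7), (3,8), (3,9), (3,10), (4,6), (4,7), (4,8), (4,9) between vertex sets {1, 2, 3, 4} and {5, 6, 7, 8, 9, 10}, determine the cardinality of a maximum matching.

Step 1: List the neighbors of each left vertex:
  1: 6, 7
  2: 5, 6, 7, 10
  3: 5, 7, 8, 9, 10
  4: 6, 7, 8, 9

Step 2: Greedily match left vertices, then look for augmenting paths:
  Match 1 -- 6
  Match 2 -- 5
  Match 3 -- 7
  Match 4 -- 8
  No augmenting path remains.

Step 3: Verify this is maximum:
  Matching size 4 = min(|L|, |R|) = min(4, 6), which is an upper bound, so this matching is maximum.

Maximum matching: {(1,6), (2,5), (3,7), (4,8)}
Size: 4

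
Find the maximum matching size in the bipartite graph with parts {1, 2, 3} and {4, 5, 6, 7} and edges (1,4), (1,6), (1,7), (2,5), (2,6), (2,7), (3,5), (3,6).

Step 1: List the neighbors of each left vertex:
  1: 4, 6, 7
  2: 5, 6, 7
  3: 5, 6

Step 2: Greedily match left vertices, then look for augmenting paths:
  Match 1 -- 4
  Match 2 -- 5
  Match 3 -- 6
  No augmenting path remains.

Step 3: Verify this is maximum:
  Matching size 3 = min(|L|, |R|) = min(3, 4), which is an upper bound, so this matching is maximum.

Maximum matching: {(1,4), (2,5), (3,6)}
Size: 3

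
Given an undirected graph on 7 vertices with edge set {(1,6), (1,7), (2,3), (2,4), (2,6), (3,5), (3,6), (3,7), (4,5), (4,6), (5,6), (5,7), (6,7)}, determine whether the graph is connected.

Step 1: Build adjacency list from edges:
  1: 6, 7
  2: 3, 4, 6
  3: 2, 5, 6, 7
  4: 2, 5, 6
  5: 3, 4, 6, 7
  6: 1, 2, 3, 4, 5, 7
  7: 1, 3, 5, 6

Step 2: Run BFS/DFS from vertex 1:
  Visited: {1, 6, 7, 2, 3, 4, 5}
  Reached 7 of 7 vertices

Step 3: All 7 vertices reached from vertex 1, so the graph is connected.
Answer: Yes, the graph is connected.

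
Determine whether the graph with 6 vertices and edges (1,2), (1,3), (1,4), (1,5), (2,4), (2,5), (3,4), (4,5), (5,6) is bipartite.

Step 1: Attempt 2-coloring using BFS:
  Start at vertex 1, assign color 0
  Color vertex 2 with color 1 (neighbor of 1)
  Color vertex 3 with color 1 (neighbor of 1)
  Color vertex 4 with color 1 (neighbor of 1)
  Color vertex 5 with color 1 (neighbor of 1)

Step 2: Conflict found! Vertices 2 and 4 are adjacent but have the same color.
This means the graph contains an odd cycle.

The graph is NOT bipartite.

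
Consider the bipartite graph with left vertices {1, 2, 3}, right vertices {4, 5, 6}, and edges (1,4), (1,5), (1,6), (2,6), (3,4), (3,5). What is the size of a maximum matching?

Step 1: List the neighbors of each left vertex:
  1: 4, 5, 6
  2: 6
  3: 4, 5

Step 2: Greedily match left vertices, then look for augmenting paths:
  Match 1 -- 4
  Match 2 -- 6
  Match 3 -- 5
  No augmenting path remains.

Step 3: Verify this is maximum:
  Matching size 3 = min(|L|, |R|) = min(3, 3), which is an upper bound, so this matching is maximum.

Maximum matching: {(1,4), (2,6), (3,5)}
Size: 3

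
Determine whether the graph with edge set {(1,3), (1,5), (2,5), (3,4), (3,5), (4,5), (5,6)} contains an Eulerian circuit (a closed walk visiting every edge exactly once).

Step 1: Find the degree of each vertex:
  deg(1) = 2
  deg(2) = 1
  deg(3) = 3
  deg(4) = 2
  deg(5) = 5
  deg(6) = 1

Step 2: Count vertices with odd degree:
  Odd-degree vertices: 2, 3, 5, 6 (4 total)

Step 3: Apply Euler's theorem:
  - Eulerian circuit exists iff graph is connected and all vertices have even degree
  - Eulerian path exists iff graph is connected and has 0 or 2 odd-degree vertices

Graph has 4 odd-degree vertices (need 0 or 2).
Neither Eulerian path nor Eulerian circuit exists.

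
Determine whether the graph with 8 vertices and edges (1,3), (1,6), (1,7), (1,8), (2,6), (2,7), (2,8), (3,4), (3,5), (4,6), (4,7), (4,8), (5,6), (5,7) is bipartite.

Step 1: Attempt 2-coloring using BFS:
  Start at vertex 1, assign color 0
  Color vertex 3 with color 1 (neighbor of 1)
  Color vertex 6 with color 1 (neighbor of 1)
  Color vertex 7 with color 1 (neighbor of 1)
  Color vertex 8 with color 1 (neighbor of 1)
  Color vertex 4 with color 0 (neighbor of 3)
  Color vertex 5 with color 0 (neighbor of 3)
  Color vertex 2 with color 0 (neighbor of 6)

Step 2: 2-coloring succeeded. No conflicts found.
  Set A (color 0): {1, 2, 4, 5}
  Set B (color 1): {3, 6, 7, 8}

The graph is bipartite with partition {1, 2, 4, 5}, {3, 6, 7, 8}.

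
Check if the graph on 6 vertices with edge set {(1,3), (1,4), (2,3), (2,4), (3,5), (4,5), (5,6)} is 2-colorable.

Step 1: Attempt 2-coloring using BFS:
  Start at vertex 1, assign color 0
  Color vertex 3 with color 1 (neighbor of 1)
  Color vertex 4 with color 1 (neighbor of 1)
  Color vertex 2 with color 0 (neighbor of 3)
  Color vertex 5 with color 0 (neighbor of 3)
  Color vertex 6 with color 1 (neighbor of 5)

Step 2: 2-coloring succeeded. No conflicts found.
  Set A (color 0): {1, 2, 5}
  Set B (color 1): {3, 4, 6}

The graph is bipartite with partition {1, 2, 5}, {3, 4, 6}.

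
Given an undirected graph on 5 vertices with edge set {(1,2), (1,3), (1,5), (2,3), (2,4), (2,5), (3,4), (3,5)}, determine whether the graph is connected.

Step 1: Build adjacency list from edges:
  1: 2, 3, 5
  2: 1, 3, 4, 5
  3: 1, 2, 4, 5
  4: 2, 3
  5: 1, 2, 3

Step 2: Run BFS/DFS from vertex 1:
  Visited: {1, 2, 3, 5, 4}
  Reached 5 of 5 vertices

Step 3: All 5 vertices reached from vertex 1, so the graph is connected.
Answer: Yes, the graph is connected.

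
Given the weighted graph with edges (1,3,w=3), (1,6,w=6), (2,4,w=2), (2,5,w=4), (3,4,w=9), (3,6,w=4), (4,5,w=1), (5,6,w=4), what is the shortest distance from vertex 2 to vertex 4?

Step 1: Build adjacency list with weights:
  1: 3(w=3), 6(w=6)
  2: 4(w=2), 5(w=4)
  3: 1(w=3), 4(w=9), 6(w=4)
  4: 2(w=2), 3(w=9), 5(w=1)
  5: 2(w=4), 4(w=1), 6(w=4)
  6: 1(w=6), 3(w=4), 5(w=4)

Step 2: Apply Dijkstra's algorithm from vertex 2:
  Visit vertex 2 (distance=0)
    Update dist[4] = 2
    Update dist[5] = 4
  Visit vertex 4 (distance=2)
    Update dist[3] = 11
    Update dist[5] = 3

Step 3: Shortest path: 2 -> 4
Total weight: 2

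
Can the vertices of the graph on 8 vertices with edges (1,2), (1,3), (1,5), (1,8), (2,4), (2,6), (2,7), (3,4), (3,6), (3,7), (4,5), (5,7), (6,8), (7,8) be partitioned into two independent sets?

Step 1: Attempt 2-coloring using BFS:
  Start at vertex 1, assign color 0
  Color vertex 2 with color 1 (neighbor of 1)
  Color vertex 3 with color 1 (neighbor of 1)
  Color vertex 5 with color 1 (neighbor of 1)
  Color vertex 8 with color 1 (neighbor of 1)
  Color vertex 4 with color 0 (neighbor of 2)
  Color vertex 6 with color 0 (neighbor of 2)
  Color vertex 7 with color 0 (neighbor of 2)

Step 2: 2-coloring succeeded. No conflicts found.
  Set A (color 0): {1, 4, 6, 7}
  Set B (color 1): {2, 3, 5, 8}

The graph is bipartite with partition {1, 4, 6, 7}, {2, 3, 5, 8}.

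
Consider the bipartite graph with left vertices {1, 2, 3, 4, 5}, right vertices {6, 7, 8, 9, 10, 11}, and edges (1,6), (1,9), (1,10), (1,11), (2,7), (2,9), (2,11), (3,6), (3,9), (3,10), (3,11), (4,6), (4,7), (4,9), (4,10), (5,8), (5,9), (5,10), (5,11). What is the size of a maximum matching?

Step 1: List the neighbors of each left vertex:
  1: 6, 9, 10, 11
  2: 7, 9, 11
  3: 6, 9, 10, 11
  4: 6, 7, 9, 10
  5: 8, 9, 10, 11

Step 2: Greedily match left vertices, then look for augmenting paths:
  Match 1 -- 6
  Match 2 -- 7
  Match 3 -- 9
  Match 4 -- 10
  Match 5 -- 8
  No augmenting path remains.

Step 3: Verify this is maximum:
  Matching size 5 = min(|L|, |R|) = min(5, 6), which is an upper bound, so this matching is maximum.

Maximum matching: {(1,6), (2,7), (3,9), (4,10), (5,8)}
Size: 5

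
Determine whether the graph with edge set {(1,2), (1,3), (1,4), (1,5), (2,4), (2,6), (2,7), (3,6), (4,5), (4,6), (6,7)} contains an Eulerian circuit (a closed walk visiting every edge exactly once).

Step 1: Find the degree of each vertex:
  deg(1) = 4
  deg(2) = 4
  deg(3) = 2
  deg(4) = 4
  deg(5) = 2
  deg(6) = 4
  deg(7) = 2

Step 2: Count vertices with odd degree:
  All vertices have even degree (0 odd-degree vertices)

Step 3: Apply Euler's theorem:
  - Eulerian circuit exists iff graph is connected and all vertices have even degree
  - Eulerian path exists iff graph is connected and has 0 or 2 odd-degree vertices

Graph is connected with 0 odd-degree vertices.
Both Eulerian circuit and Eulerian path exist.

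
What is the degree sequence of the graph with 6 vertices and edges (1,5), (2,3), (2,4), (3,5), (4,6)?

Step 1: Count edges incident to each vertex:
  deg(1) = 1 (neighbors: 5)
  deg(2) = 2 (neighbors: 3, 4)
  deg(3) = 2 (neighbors: 2, 5)
  deg(4) = 2 (neighbors: 2, 6)
  deg(5) = 2 (neighbors: 1, 3)
  deg(6) = 1 (neighbors: 4)

Step 2: Sort degrees in non-increasing order:
  Degrees: [1, 2, 2, 2, 2, 1] -> sorted: [2, 2, 2, 2, 1, 1]

Degree sequence: [2, 2, 2, 2, 1, 1]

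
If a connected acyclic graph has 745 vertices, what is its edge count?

A tree on n vertices always has exactly n - 1 edges.
For n = 745: edges = 745 - 1 = 744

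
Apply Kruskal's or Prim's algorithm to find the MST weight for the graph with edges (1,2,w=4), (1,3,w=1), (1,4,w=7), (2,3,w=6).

Apply Kruskal's algorithm (sort edges by weight, add if no cycle):

Sorted edges by weight:
  (1,3) w=1
  (1,2) w=4
  (2,3) w=6
  (1,4) w=7

Add edge (1,3) w=1 -- no cycle. Running total: 1
Add edge (1,2) w=4 -- no cycle. Running total: 5
Skip edge (2,3) w=6 -- would create cycle
Add edge (1,4) w=7 -- no cycle. Running total: 12

MST edges: (1,3,w=1), (1,2,w=4), (1,4,w=7)
Total MST weight: 1 + 4 + 7 = 12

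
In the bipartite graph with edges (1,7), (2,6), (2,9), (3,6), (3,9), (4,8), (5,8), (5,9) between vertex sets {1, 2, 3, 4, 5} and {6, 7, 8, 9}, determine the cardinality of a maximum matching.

Step 1: List the neighbors of each left vertex:
  1: 7
  2: 6, 9
  3: 6, 9
  4: 8
  5: 8, 9

Step 2: Greedily match left vertices, then look for augmenting paths:
  Match 1 -- 7
  Match 2 -- 6
  Match 3 -- 9
  Match 4 -- 8
  No augmenting path remains.

Step 3: Verify this is maximum:
  Matching size 4 = min(|L|, |R|) = min(5, 4), which is an upper bound, so this matching is maximum.

Maximum matching: {(1,7), (2,6), (3,9), (4,8)}
Size: 4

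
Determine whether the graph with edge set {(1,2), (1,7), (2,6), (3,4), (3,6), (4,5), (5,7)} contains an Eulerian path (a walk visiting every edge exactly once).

Step 1: Find the degree of each vertex:
  deg(1) = 2
  deg(2) = 2
  deg(3) = 2
  deg(4) = 2
  deg(5) = 2
  deg(6) = 2
  deg(7) = 2

Step 2: Count vertices with odd degree:
  All vertices have even degree (0 odd-degree vertices)

Step 3: Apply Euler's theorem:
  - Eulerian circuit exists iff graph is connected and all vertices have even degree
  - Eulerian path exists iff graph is connected and has 0 or 2 odd-degree vertices

Graph is connected with 0 odd-degree vertices.
Both Eulerian circuit and Eulerian path exist.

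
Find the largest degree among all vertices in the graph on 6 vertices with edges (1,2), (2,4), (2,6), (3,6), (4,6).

Step 1: Count edges incident to each vertex:
  deg(1) = 1 (neighbors: 2)
  deg(2) = 3 (neighbors: 1, 4, 6)
  deg(3) = 1 (neighbors: 6)
  deg(4) = 2 (neighbors: 2, 6)
  deg(5) = 0 (neighbors: none)
  deg(6) = 3 (neighbors: 2, 3, 4)

Step 2: Find maximum:
  max(1, 3, 1, 2, 0, 3) = 3 (vertex 2)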